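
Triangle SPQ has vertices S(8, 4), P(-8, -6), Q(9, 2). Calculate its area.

The Shoelace formula computes the area from vertex coordinates by summing cross products.
For vertices (8,4), (-8,-6), (9,2):
Signed sum = 8*-6 - -8*4 + -8*2 - 9*-6 + 9*4 - 8*2
= -16 + 38 + 20 = 42
Area = (1/2)|42| = 21.

21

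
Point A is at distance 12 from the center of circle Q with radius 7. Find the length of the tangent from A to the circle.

The tangent, radius, and line from the external point to the center form a right triangle.
The right angle is where the tangent meets the radius.
By the Pythagorean theorem: tangent² + 7² = 12²
tangent² = 144 - 49 = 95
tangent = sqrt(95)

sqrt(95)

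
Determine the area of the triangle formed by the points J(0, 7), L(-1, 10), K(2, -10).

Using the Shoelace formula for a triangle:
Area = (1/2)|x0(y1 - y2) + x1(y2 - y0) + x2(y0 - y1)|
Area = (1/2)|0(10 - -10) + -1(-10 - 7) + 2(7 - 10)|
Area = (1/2)|0 + 17 + -6|
Area = (1/2)|11|
Area = (1/2)(11)
Area = 11/2

11/2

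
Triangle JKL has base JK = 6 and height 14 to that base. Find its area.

Area = (1/2) * base * height
Area = (1/2) * 6 * 14
Area = 42

42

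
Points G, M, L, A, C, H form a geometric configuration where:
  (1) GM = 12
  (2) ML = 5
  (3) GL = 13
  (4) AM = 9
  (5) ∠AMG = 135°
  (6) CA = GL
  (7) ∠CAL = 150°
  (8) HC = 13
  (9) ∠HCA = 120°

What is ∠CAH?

From the given relations: CA = GL = 13.
Step 1: By the law of cosines on triangle ACH: AH² = 13² + 13² − 2·13·13·cos(120°) = 507, so AH = 13·√3.
Step 2: By the inverse law of cosines on triangle CAH: cos(∠CAH) = (13² + (13·√3)² − 13²) / (2·13·13·√3) = 507/585.43 = 0.866, so ∠CAH = 30°.

Therefore, the measure of angle ∠CAH = 30°.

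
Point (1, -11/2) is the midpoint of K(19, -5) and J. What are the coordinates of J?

Using the midpoint formula: M = ((x1 + x2)/2, (y1 + y2)/2)
We know M = (1, -11/2) and K = (19, -5)
For x: 1 = (19 + x2)/2, so x2 = 2*1 - 19 = -17
For y: -11/2 = (-5 + y2)/2, so y2 = 2*-11/2 - -5 = -6
J = (-17, -6)

(-17, -6)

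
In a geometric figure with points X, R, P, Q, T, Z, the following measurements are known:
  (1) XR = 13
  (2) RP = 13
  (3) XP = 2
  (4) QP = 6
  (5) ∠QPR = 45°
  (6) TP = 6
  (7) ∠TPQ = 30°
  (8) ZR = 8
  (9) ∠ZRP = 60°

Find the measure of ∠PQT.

Step 1: By the law of cosines on triangle QPT: QT² = 6² + 6² − 2·6·6·cos(30°) = 9.65, so QT ≈ 3.11.
Step 2: By the inverse law of cosines on triangle PQT: cos(∠PQT) = (6² + 3.11² − 6²) / (2·6·3.11) = 9.65/37.27 = 0.2588, so ∠PQT = 75°.

Therefore, the measure of angle ∠PQT = 75°.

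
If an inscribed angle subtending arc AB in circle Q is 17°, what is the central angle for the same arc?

Central angle = 2 × 17° = 34° (inscribed angle theorem).

34°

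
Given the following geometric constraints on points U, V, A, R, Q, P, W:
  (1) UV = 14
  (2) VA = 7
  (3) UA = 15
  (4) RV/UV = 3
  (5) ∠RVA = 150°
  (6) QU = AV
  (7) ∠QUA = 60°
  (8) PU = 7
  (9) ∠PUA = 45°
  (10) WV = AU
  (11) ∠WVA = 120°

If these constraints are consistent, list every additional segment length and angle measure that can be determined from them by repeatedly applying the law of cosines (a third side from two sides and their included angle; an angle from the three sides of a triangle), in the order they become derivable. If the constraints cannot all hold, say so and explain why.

The constraints are consistent. Derivable facts, in order:
After 1 step:
- AP ≈ 11.2
- AQ = 13
- AR ≈ 48.19
- AW ≈ 19.47
- ∠AUV = 27.66°
- ∠AVU = 84.14°
- ∠UAV = 68.2°
After 2 steps:
- ∠APU = 108.78°
- ∠AQU = 92.2°
- ∠ARV = 4.17°
- ∠AWV = 18.14°
- ∠PAU = 26.22°
- ∠QAU = 27.8°
- ∠RAV = 25.83°
- ∠VAW = 41.86°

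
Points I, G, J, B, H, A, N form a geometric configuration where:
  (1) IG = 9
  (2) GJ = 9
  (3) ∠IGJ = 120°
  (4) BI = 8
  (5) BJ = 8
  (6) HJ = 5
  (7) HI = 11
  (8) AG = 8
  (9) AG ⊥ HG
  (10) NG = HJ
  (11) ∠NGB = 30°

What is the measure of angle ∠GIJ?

Step 1: By the law of cosines on triangle IGJ: IJ² = 9² + 9² − 2·9·9·cos(120°) = 243, so IJ = 9·√3.
Step 2: By the inverse law of cosines on triangle GIJ: cos(∠GIJ) = (9² + (9·√3)² − 9²) / (2·9·9·√3) = 243/280.59 = 0.866, so ∠GIJ = 30°.

Therefore, the measure of angle ∠GIJ = 30°.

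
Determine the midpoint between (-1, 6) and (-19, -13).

The midpoint is the point halfway along the segment.
Move half the horizontal distance: -1 + (-19 - -1)/2 = -1 + -18/2 = -10
Move half the vertical distance: 6 + (-13 - 6)/2 = 6 + -19/2 = -7/2
Midpoint = (-10, -7/2)

(-10, -7/2)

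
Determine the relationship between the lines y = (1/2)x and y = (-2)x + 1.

Slope of line 1: m1 = 1/2
Slope of line 2: m2 = -2
m1 * m2 = -1, so perpendicular.

Perpendicular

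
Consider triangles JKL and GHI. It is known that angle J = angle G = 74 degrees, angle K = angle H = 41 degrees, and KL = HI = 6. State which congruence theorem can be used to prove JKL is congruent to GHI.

The given information matches AAS: Two pairs of corresponding angles and a non-included side are equal (Angle-Angle-Side).

AAS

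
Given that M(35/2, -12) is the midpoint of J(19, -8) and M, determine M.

Using the midpoint formula: M = ((x1 + x2)/2, (y1 + y2)/2)
We know M = (35/2, -12) and J = (19, -8)
For x: 35/2 = (19 + x2)/2, so x2 = 2*35/2 - 19 = 16
For y: -12 = (-8 + y2)/2, so y2 = 2*-12 - -8 = -16
M = (16, -16)

(16, -16)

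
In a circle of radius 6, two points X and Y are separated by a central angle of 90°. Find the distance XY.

Drop a perpendicular from the center to the chord, bisecting both the chord and the central angle.
Each half-chord = r sin(θ/2) = 6 sin(45°).
The full chord = 2 × 6 × sin(45°) = 6*sqrt(2).

6*sqrt(2)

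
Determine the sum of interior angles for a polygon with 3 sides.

The sum of interior angles of an n-sided polygon is (n - 2) * 180.
For n = 3: (3 - 2) * 180 = 1 * 180 = 180 degrees.

180 degrees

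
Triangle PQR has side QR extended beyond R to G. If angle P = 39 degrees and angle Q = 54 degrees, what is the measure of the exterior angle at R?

Exterior angle = 39 + 54 = 93 degrees (exterior angle theorem).

93 degrees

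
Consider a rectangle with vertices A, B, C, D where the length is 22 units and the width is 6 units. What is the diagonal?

Using the Pythagorean theorem:
d² = 22² + 6² = 484 + 36 = 520
d = sqrt(520) = 2*sqrt(130)

2*sqrt(130)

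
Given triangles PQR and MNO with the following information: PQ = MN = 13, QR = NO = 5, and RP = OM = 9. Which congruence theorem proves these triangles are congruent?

The given information matches SSS: All three pairs of corresponding sides are equal (Side-Side-Side).

SSS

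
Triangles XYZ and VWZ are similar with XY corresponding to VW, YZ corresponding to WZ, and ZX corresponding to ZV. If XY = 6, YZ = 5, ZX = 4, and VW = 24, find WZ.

Similar triangles have proportional sides. Setting up the proportion:
VW / XY = WZ / YZ
24 / 6 = WZ / 5
WZ = 5 * 24 / 6 = 20.

20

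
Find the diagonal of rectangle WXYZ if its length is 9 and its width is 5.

A rectangle's diagonal splits it into two right triangles, with the diagonal as the hypotenuse.
By the Pythagorean theorem, d^2 = 9^2 + 5^2 = 106.
Therefore d = sqrt(106).

sqrt(106)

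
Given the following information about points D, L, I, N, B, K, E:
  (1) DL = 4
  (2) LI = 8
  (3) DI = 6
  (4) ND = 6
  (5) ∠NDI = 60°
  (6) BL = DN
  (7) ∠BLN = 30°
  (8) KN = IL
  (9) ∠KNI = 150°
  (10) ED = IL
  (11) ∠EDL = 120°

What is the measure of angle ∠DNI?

Step 1: By the law of cosines on triangle NDI: NI² = 6² + 6² − 2·6·6·cos(60°) = 36, so NI = 6.
Step 2: By the inverse law of cosines on triangle DNI: cos(∠DNI) = (6² + 6² − 6²) / (2·6·6) = 36/72 = 0.5, so ∠DNI = 60°.

Therefore, the measure of angle ∠DNI = 60°.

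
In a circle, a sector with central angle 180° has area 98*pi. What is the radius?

The sector covers 180°/360° = 1/2 of the full circle.
Full circle area = 98*pi / 1/2 = 196*pi.
Since full area = πr², we get r² = 196*pi/π = 196, so r = 14.

14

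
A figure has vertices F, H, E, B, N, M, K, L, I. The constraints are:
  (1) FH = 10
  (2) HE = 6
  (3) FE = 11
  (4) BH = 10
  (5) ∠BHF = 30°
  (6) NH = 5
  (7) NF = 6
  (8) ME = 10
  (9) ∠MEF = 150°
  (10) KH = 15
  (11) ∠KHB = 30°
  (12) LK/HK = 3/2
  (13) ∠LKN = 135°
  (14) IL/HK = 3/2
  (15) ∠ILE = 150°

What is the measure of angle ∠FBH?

Step 1: By the law of cosines on triangle BHF: BF² = 10² + 10² − 2·10·10·cos(30°) = 26.79, so BF ≈ 5.18.
Step 2: By the inverse law of cosines on triangle FBH: cos(∠FBH) = (5.18² + 10² − 10²) / (2·5.18·10) = 26.79/103.53 = 0.2588, so ∠FBH = 75°.

Therefore, the measure of angle ∠FBH = 75°.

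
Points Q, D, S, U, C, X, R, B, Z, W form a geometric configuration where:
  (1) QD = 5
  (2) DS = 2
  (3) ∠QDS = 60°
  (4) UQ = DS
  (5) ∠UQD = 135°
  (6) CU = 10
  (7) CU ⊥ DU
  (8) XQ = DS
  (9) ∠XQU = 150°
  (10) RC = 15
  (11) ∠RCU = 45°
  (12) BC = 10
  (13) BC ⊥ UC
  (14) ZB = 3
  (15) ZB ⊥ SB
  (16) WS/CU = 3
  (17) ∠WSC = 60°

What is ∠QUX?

From the given relations: UQ = DS = 2; XQ = DS = 2.
Step 1: By the law of cosines on triangle UQX: UX² = 2² + 2² − 2·2·2·cos(150°) = 14.93, so UX ≈ 3.86.
Step 2: By the inverse law of cosines on triangle QUX: cos(∠QUX) = (2² + 3.86² − 2²) / (2·2·3.86) = 14.93/15.45 = 0.9659, so ∠QUX = 15°.

Therefore, the measure of angle ∠QUX = 15°.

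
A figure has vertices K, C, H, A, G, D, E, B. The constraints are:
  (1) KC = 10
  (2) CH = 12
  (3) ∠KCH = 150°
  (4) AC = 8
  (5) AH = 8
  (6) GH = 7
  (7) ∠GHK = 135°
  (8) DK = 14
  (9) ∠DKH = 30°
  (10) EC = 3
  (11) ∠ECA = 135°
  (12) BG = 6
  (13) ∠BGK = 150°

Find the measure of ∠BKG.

Step 1: By the law of cosines on triangle HCK: HK² = 12² + 10² − 2·12·10·cos(150°) = 451.85, so HK ≈ 21.26.
Step 2: By the law of cosines on triangle GHK: GK² = 7² + 21.26² − 2·7·21.26·cos(135°) = 711.28, so GK ≈ 26.67.
Step 3: By the law of cosines on triangle KGB: KB² = 26.67² + 6² − 2·26.67·6·cos(150°) = 1024.44, so KB ≈ 32.01.
Step 4: By the inverse law of cosines on triangle BKG: cos(∠BKG) = (32.01² + 26.67² − 6²) / (2·32.01·26.67) = 1699.71/1707.23 = 0.9956, so ∠BKG = 5.38°.

Therefore, the measure of angle ∠BKG = 5.38°.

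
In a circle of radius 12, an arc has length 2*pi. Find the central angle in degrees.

Arc length L = 2πr × θ/360, so θ = 360L / (2πr).
θ = 360 × 2*pi / (2π × 12)
θ = 30°
θ = 30°

30°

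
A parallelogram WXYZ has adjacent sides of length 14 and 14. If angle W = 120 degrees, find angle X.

Opposite sides of a parallelogram are parallel, so consecutive angles form co-interior angles on a transversal.
Co-interior angles sum to 180°, giving angle X = 180 - 120 = 60 degrees.

60 degrees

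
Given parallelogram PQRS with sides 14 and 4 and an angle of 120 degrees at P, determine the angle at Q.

Consecutive angles are supplementary: angle Q = 180 - 120 = 60 degrees.

60 degrees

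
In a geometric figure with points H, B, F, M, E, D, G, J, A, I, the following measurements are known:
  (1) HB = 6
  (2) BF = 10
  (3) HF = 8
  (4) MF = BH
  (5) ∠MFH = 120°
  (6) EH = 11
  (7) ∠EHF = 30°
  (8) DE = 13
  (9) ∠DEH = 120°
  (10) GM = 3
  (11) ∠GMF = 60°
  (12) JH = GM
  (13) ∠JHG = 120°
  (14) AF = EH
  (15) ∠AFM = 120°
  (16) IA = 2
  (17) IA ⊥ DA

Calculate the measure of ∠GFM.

From the given relations: MF = BH = 6.
Step 1: By the law of cosines on triangle FMG: FG² = 6² + 3² − 2·6·3·cos(60°) = 27, so FG = 3·√3.
Step 2: By the inverse law of cosines on triangle GFM: cos(∠GFM) = ((3·√3)² + 6² − 3²) / (2·3·√3·6) = 54/62.35 = 0.866, so ∠GFM = 30°.

Therefore, the measure of angle ∠GFM = 30°.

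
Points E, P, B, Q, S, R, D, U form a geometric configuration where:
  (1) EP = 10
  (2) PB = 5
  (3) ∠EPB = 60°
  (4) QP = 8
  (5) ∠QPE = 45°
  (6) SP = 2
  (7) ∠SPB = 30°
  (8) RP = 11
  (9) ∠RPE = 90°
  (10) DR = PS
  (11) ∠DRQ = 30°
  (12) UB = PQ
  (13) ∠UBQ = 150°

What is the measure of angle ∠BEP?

Step 1: By the law of cosines on triangle EPB: EB² = 10² + 5² − 2·10·5·cos(60°) = 75, so EB = 5·√3.
Step 2: By the inverse law of cosines on triangle BEP: cos(∠BEP) = ((5·√3)² + 10² − 5²) / (2·5·√3·10) = 150/173.21 = 0.866, so ∠BEP = 30°.

Therefore, the measure of angle ∠BEP = 30°.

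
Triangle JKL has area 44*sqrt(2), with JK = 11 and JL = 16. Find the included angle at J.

sin(C) = 2 * 44*sqrt(2) / (11 * 16) = sqrt(2)/2, so C = arcsin(sqrt(2)/2) = 45°.
Since sin(180° - C) = sin(C), the obtuse angle 135° gives the same area, so C = 45° or C = 135°.

45° or 135°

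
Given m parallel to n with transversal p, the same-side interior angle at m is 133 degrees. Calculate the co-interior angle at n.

Co-interior (same-side interior) angles are between the parallel lines on the same side of the transversal.
Unlike corresponding or alternate interior angles, they are supplementary rather than equal.
So the angle = 180 - 133 = 47 degrees.

47 degrees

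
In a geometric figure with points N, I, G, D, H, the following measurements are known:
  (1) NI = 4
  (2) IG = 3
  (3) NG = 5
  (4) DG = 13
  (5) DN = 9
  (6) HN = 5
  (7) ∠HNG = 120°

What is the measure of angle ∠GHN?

Step 1: By the law of cosines on triangle HNG: HG² = 5² + 5² − 2·5·5·cos(120°) = 75, so HG = 5·√3.
Step 2: By the inverse law of cosines on triangle GHN: cos(∠GHN) = ((5·√3)² + 5² − 5²) / (2·5·√3·5) = 75/86.6 = 0.866, so ∠GHN = 30°.

Therefore, the measure of angle ∠GHN = 30°.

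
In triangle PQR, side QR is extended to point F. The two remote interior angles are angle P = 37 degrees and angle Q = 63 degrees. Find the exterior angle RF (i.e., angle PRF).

Exterior angle = 37 + 63 = 100 degrees (exterior angle theorem).

100 degrees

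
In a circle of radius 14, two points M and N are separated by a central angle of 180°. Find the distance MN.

Drop a perpendicular from the center to the chord, bisecting both the chord and the central angle.
Each half-chord = r sin(θ/2) = 14 sin(90°).
The full chord = 2 × 14 × sin(90°) = 28.

28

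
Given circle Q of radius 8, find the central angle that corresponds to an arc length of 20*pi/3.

The full circumference is 2πr = 16*pi.
The arc is 20*pi/3 / 16*pi = 5/12 of the full circle.
So the central angle = 5/12 × 360° = 150°.

150°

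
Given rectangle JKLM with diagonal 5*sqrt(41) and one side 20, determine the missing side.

b = sqrt(d^2 - a^2) = sqrt(1025 - 400) = sqrt(625) = 25

25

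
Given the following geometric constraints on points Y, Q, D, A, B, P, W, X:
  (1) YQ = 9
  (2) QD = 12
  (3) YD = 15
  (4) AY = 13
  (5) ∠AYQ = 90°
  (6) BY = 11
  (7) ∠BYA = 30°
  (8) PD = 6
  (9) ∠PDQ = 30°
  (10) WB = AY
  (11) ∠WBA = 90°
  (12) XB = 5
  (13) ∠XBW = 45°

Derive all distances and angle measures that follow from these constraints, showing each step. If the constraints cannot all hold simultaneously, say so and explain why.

The constraints are consistent.

From the given relations:
  WB = AY = 13

Step 1: From QY = 9, YA = 13, and ∠QYA = 90°, by the law of cosines:
  QA² = QY² + YA² - 2·QY·YA·cos(90°) = 81 + 169 - 0 = 250
  QA = 5·√10

Step 2: From QD = 12, DP = 6, and ∠QDP = 30°, by the law of cosines:
  QP² = QD² + DP² - 2·QD·DP·cos(30°) = 144 + 36 - 124.7 = 55.29
  QP ≈ 7.44

Step 3: From AY = 13, YB = 11, and ∠AYB = 30°, by the law of cosines:
  AB² = AY² + YB² - 2·AY·YB·cos(30°) = 169 + 121 - 247.7 = 42.32
  AB ≈ 6.51

Step 4: From WB = 13, BX = 5, and ∠WBX = 45°, by the law of cosines:
  WX² = WB² + BX² - 2·WB·BX·cos(45°) = 169 + 25 - 91.92 = 102.1
  WX ≈ 10.1

Step 5: From YD = 15, YQ = 9, DQ = 12, by the inverse law of cosines:
  cos(∠DYQ) = (YD² + YQ² - DQ²) / (2·YD·YQ)
  ∠DYQ = 53.13°

Step 6: From QD = 12, QY = 9, DY = 15, by the inverse law of cosines:
  cos(∠DQY) = (QD² + QY² - DY²) / (2·QD·QY)
  ∠DQY = 90°

Step 7: From DQ = 12, DY = 15, QY = 9, by the inverse law of cosines:
  cos(∠QDY) = (DQ² + DY² - QY²) / (2·DQ·DY)
  ∠QDY = 36.87°

Step 8: From AB = 6.51, BW = 13, and ∠ABW = 90°, by the law of cosines:
  AW² = AB² + BW² - 2·AB·BW·cos(90°) = 42.32 + 169 - 0 = 211.3
  AW ≈ 14.54

Step 9: From QA = 5·√10, QY = 9, AY = 13, by the inverse law of cosines:
  cos(∠AQY) = (QA² + QY² - AY²) / (2·QA·QY)
  ∠AQY = 55.3°

Step 10: From QD = 12, QP = 7.44, DP = 6, by the inverse law of cosines:
  cos(∠DQP) = (QD² + QP² - DP²) / (2·QD·QP)
  ∠DQP = 23.79°

Step 11: From AB = 6.51, AY = 13, BY = 11, by the inverse law of cosines:
  cos(∠BAY) = (AB² + AY² - BY²) / (2·AB·AY)
  ∠BAY = 57.72°

Step 12: From AQ = 5·√10, AY = 13, QY = 9, by the inverse law of cosines:
  cos(∠QAY) = (AQ² + AY² - QY²) / (2·AQ·AY)
  ∠QAY = 34.7°

Step 13: From BA = 6.51, BY = 11, AY = 13, by the inverse law of cosines:
  cos(∠ABY) = (BA² + BY² - AY²) / (2·BA·BY)
  ∠ABY = 92.28°

Step 14: From PD = 6, PQ = 7.44, DQ = 12, by the inverse law of cosines:
  cos(∠DPQ) = (PD² + PQ² - DQ²) / (2·PD·PQ)
  ∠DPQ = 126.21°

Step 15: From WB = 13, WX = 10.1, BX = 5, by the inverse law of cosines:
  cos(∠BWX) = (WB² + WX² - BX²) / (2·WB·WX)
  ∠BWX = 20.48°

Step 16: From XB = 5, XW = 10.1, BW = 13, by the inverse law of cosines:
  cos(∠BXW) = (XB² + XW² - BW²) / (2·XB·XW)
  ∠BXW = 114.52°

Step 17: From AB = 6.51, AW = 14.54, BW = 13, by the inverse law of cosines:
  cos(∠BAW) = (AB² + AW² - BW²) / (2·AB·AW)
  ∠BAW = 63.42°

Step 18: From WA = 14.54, WB = 13, AB = 6.51, by the inverse law of cosines:
  cos(∠AWB) = (WA² + WB² - AB²) / (2·WA·WB)
  ∠AWB = 26.58°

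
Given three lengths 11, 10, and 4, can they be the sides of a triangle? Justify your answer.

Check all three triangle inequalities:
11 + 10 = 21 > 4 ✓
11 + 4 = 15 > 10 ✓
10 + 4 = 14 > 11 ✓
All conditions hold, so these sides form a valid triangle.

Yes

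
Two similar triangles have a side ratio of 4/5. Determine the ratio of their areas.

Area scales with the square of linear dimensions. If every length is multiplied by 4/5, then the area is multiplied by (4/5)^2 = 16/25.
The area ratio is 16:25.

16:25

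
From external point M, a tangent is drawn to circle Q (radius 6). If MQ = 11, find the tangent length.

The tangent, radius, and line from the external point to the center form a right triangle.
The right angle is where the tangent meets the radius.
By the Pythagorean theorem: tangent² + 6² = 11²
tangent² = 121 - 36 = 85
tangent = sqrt(85)

sqrt(85)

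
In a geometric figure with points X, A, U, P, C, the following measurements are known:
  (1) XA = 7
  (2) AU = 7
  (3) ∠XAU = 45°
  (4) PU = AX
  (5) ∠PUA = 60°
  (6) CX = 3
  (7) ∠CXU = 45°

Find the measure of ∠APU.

From the given relations: PU = AX = 7.
Step 1: By the law of cosines on triangle PUA: PA² = 7² + 7² − 2·7·7·cos(60°) = 49, so PA = 7.
Step 2: By the inverse law of cosines on triangle APU: cos(∠APU) = (7² + 7² − 7²) / (2·7·7) = 49/98 = 0.5, so ∠APU = 60°.

Therefore, the measure of angle ∠APU = 60°.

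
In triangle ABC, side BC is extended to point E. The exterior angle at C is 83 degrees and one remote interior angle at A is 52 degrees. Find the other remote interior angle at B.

angle B = 83 - 52 = 31 degrees (exterior angle theorem).

31 degrees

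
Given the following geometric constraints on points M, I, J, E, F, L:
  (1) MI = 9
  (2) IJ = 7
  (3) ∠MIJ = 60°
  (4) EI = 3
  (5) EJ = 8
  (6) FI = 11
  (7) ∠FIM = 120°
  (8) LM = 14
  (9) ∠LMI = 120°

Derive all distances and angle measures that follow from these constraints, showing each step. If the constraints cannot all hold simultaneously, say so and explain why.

The constraints are consistent.

Step 1: From MI = 9, IJ = 7, and ∠MIJ = 60°, by the law of cosines:
  MJ² = MI² + IJ² - 2·MI·IJ·cos(60°) = 81 + 49 - 63 = 67
  MJ = √67

Step 2: From MI = 9, IF = 11, and ∠MIF = 120°, by the law of cosines:
  MF² = MI² + IF² - 2·MI·IF·cos(120°) = 81 + 121 + 99 = 301
  MF ≈ 17.35

Step 3: From IM = 9, ML = 14, and ∠IML = 120°, by the law of cosines:
  IL² = IM² + ML² - 2·IM·ML·cos(120°) = 81 + 196 + 126 = 403
  IL ≈ 20.07

Step 4: From IE = 3, IJ = 7, EJ = 8, by the inverse law of cosines:
  cos(∠EIJ) = (IE² + IJ² - EJ²) / (2·IE·IJ)
  ∠EIJ = 98.21°

Step 5: From JE = 8, JI = 7, EI = 3, by the inverse law of cosines:
  cos(∠EJI) = (JE² + JI² - EI²) / (2·JE·JI)
  ∠EJI = 21.79°

Step 6: From EI = 3, EJ = 8, IJ = 7, by the inverse law of cosines:
  cos(∠IEJ) = (EI² + EJ² - IJ²) / (2·EI·EJ)
  ∠IEJ = 60°

Step 7: From MF = 17.35, MI = 9, FI = 11, by the inverse law of cosines:
  cos(∠FMI) = (MF² + MI² - FI²) / (2·MF·MI)
  ∠FMI = 33.3°

Step 8: From MI = 9, MJ = √67, IJ = 7, by the inverse law of cosines:
  cos(∠IMJ) = (MI² + MJ² - IJ²) / (2·MI·MJ)
  ∠IMJ = 47.78°

Step 9: From IL = 20.07, IM = 9, LM = 14, by the inverse law of cosines:
  cos(∠LIM) = (IL² + IM² - LM²) / (2·IL·IM)
  ∠LIM = 37.15°

Step 10: From JI = 7, JM = √67, IM = 9, by the inverse law of cosines:
  cos(∠IJM) = (JI² + JM² - IM²) / (2·JI·JM)
  ∠IJM = 72.22°

Step 11: From FI = 11, FM = 17.35, IM = 9, by the inverse law of cosines:
  cos(∠IFM) = (FI² + FM² - IM²) / (2·FI·FM)
  ∠IFM = 26.7°

Step 12: From LI = 20.07, LM = 14, IM = 9, by the inverse law of cosines:
  cos(∠ILM) = (LI² + LM² - IM²) / (2·LI·LM)
  ∠ILM = 22.85°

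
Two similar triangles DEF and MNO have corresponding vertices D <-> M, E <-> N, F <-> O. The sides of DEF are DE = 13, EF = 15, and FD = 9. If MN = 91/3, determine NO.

Since the triangles are similar, the ratio of corresponding sides is constant.
Scale factor k = MN / DE = 91/3 / 13 = 7/3
NO = k * EF = 7/3 * 15 = 35

35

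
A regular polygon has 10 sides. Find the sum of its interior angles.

The sum of interior angles of an n-sided polygon is (n - 2) * 180.
For n = 10: (10 - 2) * 180 = 8 * 180 = 1440 degrees.

1440 degrees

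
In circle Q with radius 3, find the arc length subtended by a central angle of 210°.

Arc length = 2πr × θ/360
= 2π × 3 × 7/12
= 7*pi/2

7*pi/2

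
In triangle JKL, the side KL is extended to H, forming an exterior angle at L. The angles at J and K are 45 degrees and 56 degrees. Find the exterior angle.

By the exterior angle theorem, an exterior angle of a triangle equals the sum of the two remote interior angles.
Exterior angle = angle J + angle K
Exterior angle = 45 + 56 = 101 degrees

101 degrees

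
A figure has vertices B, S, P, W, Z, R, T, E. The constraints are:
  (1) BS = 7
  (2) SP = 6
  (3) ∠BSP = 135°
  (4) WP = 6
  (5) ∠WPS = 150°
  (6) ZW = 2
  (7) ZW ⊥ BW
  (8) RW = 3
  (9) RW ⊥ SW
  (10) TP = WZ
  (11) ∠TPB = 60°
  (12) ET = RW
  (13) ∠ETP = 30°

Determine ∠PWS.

Step 1: By the law of cosines on triangle WPS: WS² = 6² + 6² − 2·6·6·cos(150°) = 134.35, so WS ≈ 11.59.
Step 2: By the inverse law of cosines on triangle PWS: cos(∠PWS) = (6² + 11.59² − 6²) / (2·6·11.59) = 134.35/139.09 = 0.9659, so ∠PWS = 15°.

Therefore, the measure of angle ∠PWS = 15°.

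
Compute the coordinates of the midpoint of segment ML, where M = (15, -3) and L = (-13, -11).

The midpoint is the average of the coordinates:
x: (15 + -13)/2 = 1
y: (-3 + -11)/2 = -7
Midpoint = (1, -7)

(1, -7)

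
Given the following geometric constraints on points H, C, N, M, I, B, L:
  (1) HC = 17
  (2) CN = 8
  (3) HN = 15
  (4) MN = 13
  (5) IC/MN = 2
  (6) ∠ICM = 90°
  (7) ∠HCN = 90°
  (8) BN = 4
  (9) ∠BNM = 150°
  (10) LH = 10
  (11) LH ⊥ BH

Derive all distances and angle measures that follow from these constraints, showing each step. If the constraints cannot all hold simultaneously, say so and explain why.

These constraints are not satisfiable: (1), (2) and (3) fix all three sides of triangle HCN, so by the law of cosines cos(∠HCN) = (17² + 8² − 15²) / (2·17·8) = 0.4706, i.e. ∠HCN ≈ 61.93°, which contradicts (7) ∠HCN = 90°. No planar figure meets all of them, so nothing further can be derived.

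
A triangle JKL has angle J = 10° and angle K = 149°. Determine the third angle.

Let angle L = x. Then 10 + 149 + x = 180.
x = 180 - 159 = 21 degrees.

21 degrees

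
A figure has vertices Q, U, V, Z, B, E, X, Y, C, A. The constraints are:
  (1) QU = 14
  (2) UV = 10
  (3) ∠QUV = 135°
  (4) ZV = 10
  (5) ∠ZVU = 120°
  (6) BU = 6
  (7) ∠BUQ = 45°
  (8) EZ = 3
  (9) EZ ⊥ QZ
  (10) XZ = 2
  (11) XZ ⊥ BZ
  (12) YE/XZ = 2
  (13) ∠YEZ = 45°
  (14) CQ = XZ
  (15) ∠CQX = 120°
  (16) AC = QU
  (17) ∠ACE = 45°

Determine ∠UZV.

Step 1: By the law of cosines on triangle ZVU: ZU² = 10² + 10² − 2·10·10·cos(120°) = 300, so ZU = 10·√3.
Step 2: By the inverse law of cosines on triangle UZV: cos(∠UZV) = ((10·√3)² + 10² − 10²) / (2·10·√3·10) = 300/346.41 = 0.866, so ∠UZV = 30°.

Therefore, the measure of angle ∠UZV = 30°.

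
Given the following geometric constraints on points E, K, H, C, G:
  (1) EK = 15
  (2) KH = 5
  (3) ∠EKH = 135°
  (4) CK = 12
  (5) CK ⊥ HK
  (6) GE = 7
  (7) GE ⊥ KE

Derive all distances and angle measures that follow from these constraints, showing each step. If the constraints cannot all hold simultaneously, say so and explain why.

The constraints are consistent.

Step 1: From EK = 15, KH = 5, and ∠EKH = 135°, by the law of cosines:
  EH² = EK² + KH² - 2·EK·KH·cos(135°) = 225 + 25 + 106.1 = 356.1
  EH ≈ 18.87

Step 2: From KE = 15, EG = 7, and ∠KEG = 90°, by the law of cosines:
  KG² = KE² + EG² - 2·KE·EG·cos(90°) = 225 + 49 - 0 = 274
  KG ≈ 16.55

Step 3: From HK = 5, KC = 12, and ∠HKC = 90°, by the law of cosines:
  HC² = HK² + KC² - 2·HK·KC·cos(90°) = 25 + 144 - 0 = 169
  HC = 13

Step 4: From EH = 18.87, EK = 15, HK = 5, by the inverse law of cosines:
  cos(∠HEK) = (EH² + EK² - HK²) / (2·EH·EK)
  ∠HEK = 10.8°

Step 5: From KE = 15, KG = 16.55, EG = 7, by the inverse law of cosines:
  cos(∠EKG) = (KE² + KG² - EG²) / (2·KE·KG)
  ∠EKG = 25.02°

Step 6: From HC = 13, HK = 5, CK = 12, by the inverse law of cosines:
  cos(∠CHK) = (HC² + HK² - CK²) / (2·HC·HK)
  ∠CHK = 67.38°

Step 7: From HE = 18.87, HK = 5, EK = 15, by the inverse law of cosines:
  cos(∠EHK) = (HE² + HK² - EK²) / (2·HE·HK)
  ∠EHK = 34.2°

Step 8: From CH = 13, CK = 12, HK = 5, by the inverse law of cosines:
  cos(∠HCK) = (CH² + CK² - HK²) / (2·CH·CK)
  ∠HCK = 22.62°

Step 9: From GE = 7, GK = 16.55, EK = 15, by the inverse law of cosines:
  cos(∠EGK) = (GE² + GK² - EK²) / (2·GE·GK)
  ∠EGK = 64.98°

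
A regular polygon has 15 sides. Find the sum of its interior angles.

The sum of interior angles of an n-sided polygon is (n - 2) * 180.
For n = 15: (15 - 2) * 180 = 13 * 180 = 2340 degrees.

2340 degrees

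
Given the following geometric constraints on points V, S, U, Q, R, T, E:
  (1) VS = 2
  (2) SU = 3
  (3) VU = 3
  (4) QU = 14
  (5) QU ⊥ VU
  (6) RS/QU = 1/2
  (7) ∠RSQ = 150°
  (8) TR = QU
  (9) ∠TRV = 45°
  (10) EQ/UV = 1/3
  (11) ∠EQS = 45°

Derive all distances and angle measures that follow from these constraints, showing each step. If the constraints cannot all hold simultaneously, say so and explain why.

The constraints are consistent.

From the given relations:
  RS = 1/2·QU = 1/2·14 = 7
  TR = QU = 14
  EQ = 1/3·UV = 1/3·3 = 1

Step 1: From VU = 3, UQ = 14, and ∠VUQ = 90°, by the law of cosines:
  VQ² = VU² + UQ² - 2·VU·UQ·cos(90°) = 9 + 196 - 0 = 205
  VQ ≈ 14.32

Step 2: From VS = 2, VU = 3, SU = 3, by the inverse law of cosines:
  cos(∠SVU) = (VS² + VU² - SU²) / (2·VS·VU)
  ∠SVU = 70.53°

Step 3: From SU = 3, SV = 2, UV = 3, by the inverse law of cosines:
  cos(∠USV) = (SU² + SV² - UV²) / (2·SU·SV)
  ∠USV = 70.53°

Step 4: From US = 3, UV = 3, SV = 2, by the inverse law of cosines:
  cos(∠SUV) = (US² + UV² - SV²) / (2·US·UV)
  ∠SUV = 38.94°

Step 5: From VQ = 14.32, VU = 3, QU = 14, by the inverse law of cosines:
  cos(∠QVU) = (VQ² + VU² - QU²) / (2·VQ·VU)
  ∠QVU = 77.91°

Step 6: From QU = 14, QV = 14.32, UV = 3, by the inverse law of cosines:
  cos(∠UQV) = (QU² + QV² - UV²) / (2·QU·QV)
  ∠UQV = 12.09°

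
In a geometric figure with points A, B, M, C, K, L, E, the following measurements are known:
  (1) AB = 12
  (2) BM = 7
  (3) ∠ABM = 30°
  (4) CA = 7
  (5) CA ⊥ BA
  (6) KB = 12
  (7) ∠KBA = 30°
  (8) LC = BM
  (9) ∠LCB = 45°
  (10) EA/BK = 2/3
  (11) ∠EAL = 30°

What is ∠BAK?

Step 1: By the law of cosines on triangle ABK: AK² = 12² + 12² − 2·12·12·cos(30°) = 38.58, so AK ≈ 6.21.
Step 2: By the inverse law of cosines on triangle BAK: cos(∠BAK) = (12² + 6.21² − 12²) / (2·12·6.21) = 38.58/149.08 = 0.2588, so ∠BAK = 75°.

Therefore, the measure of angle ∠BAK = 75°.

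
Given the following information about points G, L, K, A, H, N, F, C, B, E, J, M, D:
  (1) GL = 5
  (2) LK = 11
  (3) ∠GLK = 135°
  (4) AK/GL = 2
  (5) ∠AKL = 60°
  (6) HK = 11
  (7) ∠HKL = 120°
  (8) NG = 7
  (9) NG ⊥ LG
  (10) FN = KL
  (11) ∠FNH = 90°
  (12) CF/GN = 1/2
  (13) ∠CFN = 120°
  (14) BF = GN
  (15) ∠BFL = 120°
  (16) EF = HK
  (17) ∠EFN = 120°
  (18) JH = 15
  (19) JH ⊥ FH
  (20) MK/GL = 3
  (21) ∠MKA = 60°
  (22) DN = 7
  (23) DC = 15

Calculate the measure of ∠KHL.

Step 1: By the law of cosines on triangle HKL: HL² = 11² + 11² − 2·11·11·cos(120°) = 363, so HL = 11·√3.
Step 2: By the inverse law of cosines on triangle KHL: cos(∠KHL) = (11² + (11·√3)² − 11²) / (2·11·11·√3) = 363/419.16 = 0.866, so ∠KHL = 30°.

Therefore, the measure of angle ∠KHL = 30°.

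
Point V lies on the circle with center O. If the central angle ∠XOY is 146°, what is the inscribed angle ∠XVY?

Inscribed angle = 146° / 2 = 73° (inscribed angle theorem).

73°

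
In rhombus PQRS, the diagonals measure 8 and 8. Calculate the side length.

The diagonals of a rhombus bisect each other at right angles.
Half-diagonals: 8/2 = 4 and 8/2 = 4
side = sqrt(4^2 + 4^2)
side = sqrt(16 + 16)
side = sqrt(32) = 4*sqrt(2)

4*sqrt(2)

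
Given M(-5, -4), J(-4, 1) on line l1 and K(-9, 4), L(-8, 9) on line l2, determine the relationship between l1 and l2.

Slope of line 1: m1 = (1 - -4)/(-4 - -5) = 5/1 = 5
Slope of line 2: m2 = (9 - 4)/(-8 - -9) = 5/1 = 5
m1 = m2, so the lines are parallel.

Parallel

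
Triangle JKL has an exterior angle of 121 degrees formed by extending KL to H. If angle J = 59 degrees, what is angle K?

The exterior angle theorem states that an exterior angle equals the sum of the two non-adjacent interior angles.
So 121 = 59 + angle K, which gives angle K = 121 - 59 = 62 degrees.

62 degrees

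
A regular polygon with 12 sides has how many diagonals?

The number of diagonals in an n-gon is n(n - 3)/2.
For n = 12: 12(12 - 3)/2 = 12 × 9 / 2 = 54.

54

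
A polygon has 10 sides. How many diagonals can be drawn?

The number of diagonals in an n-gon is n(n - 3)/2.
For n = 10: 10(10 - 3)/2 = 10 × 7 / 2 = 35.

35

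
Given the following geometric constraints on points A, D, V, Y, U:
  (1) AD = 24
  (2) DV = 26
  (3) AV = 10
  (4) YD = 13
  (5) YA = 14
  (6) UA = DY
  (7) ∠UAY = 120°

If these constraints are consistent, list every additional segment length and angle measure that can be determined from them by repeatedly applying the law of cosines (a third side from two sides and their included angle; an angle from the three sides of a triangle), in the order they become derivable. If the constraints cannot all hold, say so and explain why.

The constraints are consistent. Derivable facts, in order:
After 1 step:
- YU ≈ 23.39
- ∠ADV = 22.62°
- ∠ADY = 28.38°
- ∠AVD = 67.38°
- ∠AYD = 125.43°
- ∠DAV = 90°
- ∠DAY = 26.19°
After 2 steps:
- ∠AUY = 31.22°
- ∠AYU = 28.78°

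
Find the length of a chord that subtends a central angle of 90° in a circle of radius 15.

Chord length = 2r sin(θ/2)
= 2 × 15 × sin(90°/2)
= 2 × 15 × sin(45°)
= 15*sqrt(2)

15*sqrt(2)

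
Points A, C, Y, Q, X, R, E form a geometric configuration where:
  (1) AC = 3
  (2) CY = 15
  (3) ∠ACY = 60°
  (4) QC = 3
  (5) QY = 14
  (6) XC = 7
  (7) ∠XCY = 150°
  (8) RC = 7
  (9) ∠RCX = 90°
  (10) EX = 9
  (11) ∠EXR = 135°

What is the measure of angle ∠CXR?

Step 1: By the law of cosines on triangle XCR: XR² = 7² + 7² − 2·7·7·cos(90°) = 98, so XR = 7·√2.
Step 2: By the inverse law of cosines on triangle CXR: cos(∠CXR) = (7² + (7·√2)² − 7²) / (2·7·7·√2) = 98/138.59 = 0.7071, so ∠CXR = 45°.

Therefore, the measure of angle ∠CXR = 45°.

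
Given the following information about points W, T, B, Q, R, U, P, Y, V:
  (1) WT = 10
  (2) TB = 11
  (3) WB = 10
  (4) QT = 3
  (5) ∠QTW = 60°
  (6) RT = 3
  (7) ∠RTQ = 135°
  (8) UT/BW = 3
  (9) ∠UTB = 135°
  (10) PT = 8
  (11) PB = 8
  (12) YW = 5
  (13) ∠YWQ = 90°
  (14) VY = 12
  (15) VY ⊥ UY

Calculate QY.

Step 1: By the law of cosines on triangle QTW: QW² = 3² + 10² − 2·3·10·cos(60°) = 79, so QW = √79.
Step 2: By the law of cosines on triangle QWY: QY² = √79² + 5² − 2·√79·5·cos(90°) = 104, so QY = 2·√26.

Therefore, the length of QY = 2·√26.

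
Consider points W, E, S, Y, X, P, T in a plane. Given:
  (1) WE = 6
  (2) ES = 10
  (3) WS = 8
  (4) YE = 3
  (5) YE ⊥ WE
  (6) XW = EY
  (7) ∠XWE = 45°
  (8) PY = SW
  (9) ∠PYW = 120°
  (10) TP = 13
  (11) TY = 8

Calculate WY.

Step 1: By the law of cosines on triangle WEY: WY² = 6² + 3² − 2·6·3·cos(90°) = 45, so WY = 3·√5.

Therefore, the length of WY = 3·√5.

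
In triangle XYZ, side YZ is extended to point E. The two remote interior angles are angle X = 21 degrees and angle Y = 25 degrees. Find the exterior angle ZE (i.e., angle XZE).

Exterior angle = 21 + 25 = 46 degrees (exterior angle theorem).

46 degrees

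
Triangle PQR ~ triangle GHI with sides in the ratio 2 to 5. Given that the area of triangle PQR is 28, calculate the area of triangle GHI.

For similar figures, the area ratio equals the square of the side ratio.
Side ratio (PQR to GHI) = 2:5, so area ratio = 2^2:5^2 = 4:25.
If the area of PQR is 28, then the area of GHI = 28 * (25/4) = 175.

175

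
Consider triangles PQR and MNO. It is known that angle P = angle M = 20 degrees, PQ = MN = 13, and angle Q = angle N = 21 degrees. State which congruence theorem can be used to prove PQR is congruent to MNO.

The given information matches ASA: Two pairs of corresponding angles and the included side are equal (Angle-Side-Angle).

ASA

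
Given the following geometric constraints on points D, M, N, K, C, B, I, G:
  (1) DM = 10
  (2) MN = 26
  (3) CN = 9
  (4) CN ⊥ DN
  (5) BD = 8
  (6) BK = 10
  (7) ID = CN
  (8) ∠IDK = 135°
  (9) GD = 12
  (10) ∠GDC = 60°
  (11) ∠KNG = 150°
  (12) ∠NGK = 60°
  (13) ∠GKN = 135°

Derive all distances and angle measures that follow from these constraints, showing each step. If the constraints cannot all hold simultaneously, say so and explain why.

These constraints are not satisfiable: (11), (12) and (13) are the three interior angles of triangle KNG, which must sum to 180°, but 150° + 60° + 135° = 345°. No planar figure meets all of them, so nothing further can be derived.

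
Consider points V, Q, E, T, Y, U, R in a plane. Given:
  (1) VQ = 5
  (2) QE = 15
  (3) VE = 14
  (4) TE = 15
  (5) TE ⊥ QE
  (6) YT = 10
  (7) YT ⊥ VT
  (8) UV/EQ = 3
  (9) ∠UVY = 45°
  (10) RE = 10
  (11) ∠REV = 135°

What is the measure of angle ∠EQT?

Step 1: By the law of cosines on triangle QET: QT² = 15² + 15² − 2·15·15·cos(90°) = 450, so QT = 15·√2.
Step 2: By the inverse law of cosines on triangle EQT: cos(∠EQT) = (15² + (15·√2)² − 15²) / (2·15·15·√2) = 450/636.4 = 0.7071, so ∠EQT = 45°.

Therefore, the measure of angle ∠EQT = 45°.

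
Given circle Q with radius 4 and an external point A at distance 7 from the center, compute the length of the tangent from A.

Let T be the point of tangency. Then QT ⊥ AT (radius ⊥ tangent).
In right triangle QTA: QA² = QT² + AT²
7² = 4² + AT²
AT² = 33, AT = sqrt(33)

sqrt(33)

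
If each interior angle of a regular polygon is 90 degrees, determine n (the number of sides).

Exterior angle = 180 - 90 = 90. n = 360 / 90 = 4.

4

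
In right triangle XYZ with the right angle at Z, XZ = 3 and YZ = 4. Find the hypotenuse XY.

By the Pythagorean theorem: XY^2 = XZ^2 + YZ^2
XY^2 = 3^2 + 4^2 = 9 + 16 = 25
XY = sqrt(25) = 5

5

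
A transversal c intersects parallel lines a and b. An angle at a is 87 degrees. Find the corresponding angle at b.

Corresponding angles formed by parallel lines and a transversal are equal.
The given angle is 87 degrees.
The corresponding angle = 87 degrees.

87 degrees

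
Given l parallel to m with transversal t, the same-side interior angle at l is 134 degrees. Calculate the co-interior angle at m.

Co-interior angles sum to 180: 180 - 134 = 46 degrees.

46 degrees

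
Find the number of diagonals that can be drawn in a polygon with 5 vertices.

Total line segments between 5 vertices = C(5,2) = 10.
Subtract the 5 sides: 10 - 5 = 5 diagonals.

5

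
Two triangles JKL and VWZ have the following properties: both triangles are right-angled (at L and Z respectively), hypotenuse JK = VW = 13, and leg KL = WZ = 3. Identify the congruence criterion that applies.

The given information matches HL: The hypotenuse and one leg of two right triangles are equal (Hypotenuse-Leg).

HL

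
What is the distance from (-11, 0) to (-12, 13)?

d = sqrt((-12 - -11)^2 + (13 - 0)^2)
d = sqrt(-1^2 + 13^2)
d = sqrt(1 + 169)
d = sqrt(170)

sqrt(170)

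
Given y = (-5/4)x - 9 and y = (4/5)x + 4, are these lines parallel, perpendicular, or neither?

Slope of line 1: m1 = -5/4
Slope of line 2: m2 = 4/5
m1 * m2 = (-5/4) * (4/5) = -1 = -1, so the lines are perpendicular.

Perpendicular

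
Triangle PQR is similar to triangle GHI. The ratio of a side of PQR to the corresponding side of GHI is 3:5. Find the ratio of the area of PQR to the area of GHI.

Area ratio = (side ratio)^2 = (3/5)^2 = 9:25.

9:25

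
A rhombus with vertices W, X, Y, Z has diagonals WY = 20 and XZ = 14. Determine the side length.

The diagonals of a rhombus bisect each other at right angles.
Half-diagonals: 20/2 = 10 and 14/2 = 7
side = sqrt(10^2 + 7^2)
side = sqrt(100 + 49)
side = sqrt(149)

sqrt(149)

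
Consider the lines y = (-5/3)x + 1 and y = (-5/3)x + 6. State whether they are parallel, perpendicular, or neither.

Slope of line 1: m1 = -5/3
Slope of line 2: m2 = -5/3
Two lines are parallel if and only if they have equal slopes (or both are vertical).
Here m1 = m2 = -5/3, confirming the lines are parallel.

Parallel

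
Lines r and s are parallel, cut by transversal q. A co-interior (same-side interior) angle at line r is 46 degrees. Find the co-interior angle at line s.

Co-interior angles (same-side interior) formed by parallel lines and a transversal are supplementary (sum to 180 degrees).
The given angle is 46 degrees.
The co-interior angle = 180 - 46 = 134 degrees.

134 degrees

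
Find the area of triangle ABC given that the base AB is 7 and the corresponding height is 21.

A triangle's area is half the area of a rectangle with the same base and height.
Area = (1/2) * 7 * 21 = 147/2.

147/2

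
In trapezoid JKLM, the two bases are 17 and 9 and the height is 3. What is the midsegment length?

midsegment = (17 + 9) / 2 = 26 / 2 = 13

13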